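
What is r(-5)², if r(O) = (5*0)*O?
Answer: 0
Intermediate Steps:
r(O) = 0 (r(O) = 0*O = 0)
r(-5)² = 0² = 0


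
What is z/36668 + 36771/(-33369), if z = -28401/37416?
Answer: -800788134359/726686717344 ≈ -1.1020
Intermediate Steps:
z = -9467/12472 (z = -28401*1/37416 = -9467/12472 ≈ -0.75906)
z/36668 + 36771/(-33369) = -9467/12472/36668 + 36771/(-33369) = -9467/12472*1/36668 + 36771*(-1/33369) = -9467/457323296 - 1751/1589 = -800788134359/726686717344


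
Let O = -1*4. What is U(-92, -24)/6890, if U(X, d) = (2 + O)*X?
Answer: 92/3445 ≈ 0.026705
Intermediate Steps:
O = -4
U(X, d) = -2*X (U(X, d) = (2 - 4)*X = -2*X)
U(-92, -24)/6890 = -2*(-92)/6890 = 184*(1/6890) = 92/3445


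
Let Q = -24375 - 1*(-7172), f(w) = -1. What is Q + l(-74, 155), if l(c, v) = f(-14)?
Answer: -17204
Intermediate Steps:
l(c, v) = -1
Q = -17203 (Q = -24375 + 7172 = -17203)
Q + l(-74, 155) = -17203 - 1 = -17204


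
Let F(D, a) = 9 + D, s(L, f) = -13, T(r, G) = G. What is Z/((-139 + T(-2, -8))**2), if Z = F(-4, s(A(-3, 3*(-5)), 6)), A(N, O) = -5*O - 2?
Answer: 5/21609 ≈ 0.00023138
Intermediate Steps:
A(N, O) = -2 - 5*O
Z = 5 (Z = 9 - 4 = 5)
Z/((-139 + T(-2, -8))**2) = 5/((-139 - 8)**2) = 5/((-147)**2) = 5/21609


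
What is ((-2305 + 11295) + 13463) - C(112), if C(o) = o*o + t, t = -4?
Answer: 9913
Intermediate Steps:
C(o) = -4 + o² (C(o) = o*o - 4 = o² - 4 = -4 + o²)
((-2305 + 11295) + 13463) - C(112) = ((-2305 + 11295) + 13463) - (-4 + 112²) = (8990 + 13463) - (-4 + 12544) = 22453 - 1*12540 = 22453 - 12540 = 9913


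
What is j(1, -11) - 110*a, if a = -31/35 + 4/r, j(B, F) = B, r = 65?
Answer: 8341/91 ≈ 91.659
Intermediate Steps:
a = -75/91 (a = -31/35 + 4/65 = -75/91 ≈ -0.82418)
j(1, -11) - 110*a = 1 - 110*(-75/91) = 1 + 8250/91 = 8341/91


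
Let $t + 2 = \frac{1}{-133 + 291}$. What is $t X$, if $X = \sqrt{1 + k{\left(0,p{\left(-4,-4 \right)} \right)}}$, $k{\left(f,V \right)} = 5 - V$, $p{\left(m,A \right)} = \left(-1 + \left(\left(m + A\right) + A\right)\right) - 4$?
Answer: $- \frac{315 \sqrt{23}}{158} \approx -9.5613$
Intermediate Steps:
$p{\left(m,A \right)} = -5 + m + 2 A$ ($p{\left(m,A \right)} = \left(-1 + \left(\left(A + m\right) + A\right)\right) - 4 = \left(-1 + \left(m + 2 A\right)\right) - 4 = \left(-1 + m + 2 A\right) - 4 = -5 + m + 2 A$)
$t = - \frac{315}{158}$ ($t = -2 + \frac{1}{-133 + 291} = -2 + \frac{1}{158} = - \frac{315}{158} \approx -1.9937$)
$X = \sqrt{23}$ ($X = \sqrt{1 + \left(5 - \left(-5 - 4 + 2 \left(-4\right)\right)\right)} = \sqrt{1 + \left(5 - \left(-5 - 4 - 8\right)\right)} = \sqrt{1 + \left(5 - -17\right)} = \sqrt{1 + \left(5 + 17\right)} = \sqrt{1 + 22} = \sqrt{23} \approx 4.7958$)
$t X = - \frac{315 \sqrt{23}}{158}$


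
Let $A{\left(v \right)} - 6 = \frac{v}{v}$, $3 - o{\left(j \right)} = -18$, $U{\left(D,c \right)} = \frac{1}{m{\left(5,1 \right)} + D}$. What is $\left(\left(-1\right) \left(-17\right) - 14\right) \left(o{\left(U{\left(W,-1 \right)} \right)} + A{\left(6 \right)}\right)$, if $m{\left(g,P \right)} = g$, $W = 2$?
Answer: $84$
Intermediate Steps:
$U{\left(D,c \right)} = \frac{1}{5 + D}$
$o{\left(j \right)} = 21$ ($o{\left(j \right)} = 3 - -18 = 3 + 18 = 21$)
$A{\left(v \right)} = 7$ ($A{\left(v \right)} = 6 + \frac{v}{v} = 6 + 1 = 7$)
$\left(\left(-1\right) \left(-17\right) - 14\right) \left(o{\left(U{\left(W,-1 \right)} \right)} + A{\left(6 \right)}\right) = \left(\left(-1\right) \left(-17\right) - 14\right) \left(21 + 7\right) = \left(17 - 14\right) 28 = 3 \cdot 28 = 84$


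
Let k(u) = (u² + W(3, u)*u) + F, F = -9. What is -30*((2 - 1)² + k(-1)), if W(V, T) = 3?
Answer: 300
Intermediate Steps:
k(u) = -9 + u² + 3*u (k(u) = (u² + 3*u) - 9 = -9 + u² + 3*u)
-30*((2 - 1)² + k(-1)) = -30*((2 - 1)² + (-9 + (-1)² + 3*(-1))) = -30*(1² + (-9 + 1 - 3)) = -30*(1 - 11) = -30*(-10) = 300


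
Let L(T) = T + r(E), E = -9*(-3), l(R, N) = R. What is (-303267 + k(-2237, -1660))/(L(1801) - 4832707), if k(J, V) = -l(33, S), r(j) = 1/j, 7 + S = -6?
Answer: 8189100/130434461 ≈ 0.062783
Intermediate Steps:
S = -13 (S = -7 - 6 = -13)
E = 27
k(J, V) = -33 (k(J, V) = -1*33 = -33)
L(T) = 1/27 + T (L(T) = T + 1/27 = 1/27 + T)
(-303267 + k(-2237, -1660))/(L(1801) - 4832707) = (-303267 - 33)/((1/27 + 1801) - 4832707) = -303300/(48628/27 - 4832707) = -303300/(-130434461/27) = -303300*(-27/130434461) = 8189100/130434461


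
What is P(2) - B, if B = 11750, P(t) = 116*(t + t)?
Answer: -11286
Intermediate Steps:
P(t) = 232*t (P(t) = 116*(2*t) = 232*t)
P(2) - B = 232*2 - 1*11750 = 464 - 11750 = -11286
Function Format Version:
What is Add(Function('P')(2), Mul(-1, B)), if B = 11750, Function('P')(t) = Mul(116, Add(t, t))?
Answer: -11286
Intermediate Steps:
Function('P')(t) = Mul(232, t) (Function('P')(t) = Mul(116, Mul(2, t)) = Mul(232, t))
Add(Function('P')(2), Mul(-1, B)) = Add(Mul(232, 2), Mul(-1, 11750)) = Add(464, -11750) = -11286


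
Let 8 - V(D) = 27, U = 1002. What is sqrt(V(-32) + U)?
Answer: sqrt(983) ≈ 31.353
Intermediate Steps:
V(D) = -19 (V(D) = 8 - 1*27 = 8 - 27 = -19)
sqrt(V(-32) + U) = sqrt(-19 + 1002) = sqrt(983)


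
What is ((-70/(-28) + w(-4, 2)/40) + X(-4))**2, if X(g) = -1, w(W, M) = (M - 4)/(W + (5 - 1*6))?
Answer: 22801/10000 ≈ 2.2801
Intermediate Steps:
w(W, M) = (-4 + M)/(-1 + W) (w(W, M) = (-4 + M)/(W + (5 - 6)) = (-4 + M)/(W - 1) = (-4 + M)/(-1 + W))
((-70/(-28) + w(-4, 2)/40) + X(-4))**2 = ((-70/(-28) + ((-4 + 2)/(-1 - 4))/40) - 1)**2 = ((-70*(-1/28) + (-2/(-5))*(1/40)) - 1)**2 = ((5/2 - 1/5*(-2)*(1/40)) - 1)**2 = ((5/2 + (2/5)*(1/40)) - 1)**2 = ((5/2 + 1/100) - 1)**2 = (251/100 - 1)**2 = (151/100)**2 = 22801/10000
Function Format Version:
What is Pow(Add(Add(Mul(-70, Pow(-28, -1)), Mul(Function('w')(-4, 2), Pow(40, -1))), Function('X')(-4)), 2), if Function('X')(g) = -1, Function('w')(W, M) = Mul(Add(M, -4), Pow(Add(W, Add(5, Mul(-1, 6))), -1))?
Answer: Rational(22801, 10000) ≈ 2.2801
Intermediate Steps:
Function('w')(W, M) = Mul(Pow(Add(-1, W), -1), Add(-4, M)) (Function('w')(W, M) = Mul(Add(-4, M), Pow(Add(W, Add(5, -6)), -1)) = Mul(Add(-4, M), Pow(Add(W, -1), -1)) = Mul(Add(-4, M), Pow(Add(-1, W), -1)) = Mul(Pow(Add(-1, W), -1), Add(-4, M)))
Pow(Add(Add(Mul(-70, Pow(-28, -1)), Mul(Function('w')(-4, 2), Pow(40, -1))), Function('X')(-4)), 2) = Pow(Add(Add(Mul(-70, Pow(-28, -1)), Mul(Mul(Pow(Add(-1, -4), -1), Add(-4, 2)), Pow(40, -1))), -1), 2) = Pow(Add(Add(Mul(-70, Rational(-1, 28)), Mul(Mul(Pow(-5, -1), -2), Rational(1, 40))), -1), 2) = Pow(Add(Add(Rational(5, 2), Mul(Mul(Rational(-1, 5), -2), Rational(1, 40))), -1), 2) = Pow(Add(Add(Rational(5, 2), Mul(Rational(2, 5), Rational(1, 40))), -1), 2) = Pow(Add(Add(Rational(5, 2), Rational(1, 100)), -1), 2) = Pow(Add(Rational(251, 100), -1), 2) = Pow(Rational(151, 100), 2) = Rational(22801, 10000)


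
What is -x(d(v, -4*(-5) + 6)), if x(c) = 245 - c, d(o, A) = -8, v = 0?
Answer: -253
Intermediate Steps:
-x(d(v, -4*(-5) + 6)) = -(245 - 1*(-8)) = -(245 + 8) = -1*253 = -253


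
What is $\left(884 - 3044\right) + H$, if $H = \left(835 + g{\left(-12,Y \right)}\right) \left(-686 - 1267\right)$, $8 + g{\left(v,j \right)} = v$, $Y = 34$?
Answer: $-1593855$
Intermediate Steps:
$g{\left(v,j \right)} = -8 + v$
$H = -1591695$ ($H = \left(835 - 20\right) \left(-686 - 1267\right) = \left(835 - 20\right) \left(-1953\right) = 815 \left(-1953\right) = -1591695$)
$\left(884 - 3044\right) + H = \left(884 - 3044\right) - 1591695 = -2160 - 1591695 = -1593855$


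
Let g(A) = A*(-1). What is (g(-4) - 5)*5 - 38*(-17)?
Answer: 641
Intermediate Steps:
g(A) = -A
(g(-4) - 5)*5 - 38*(-17) = (-1*(-4) - 5)*5 - 38*(-17) = (4 - 5)*5 + 646 = -1*5 + 646 = -5 + 646 = 641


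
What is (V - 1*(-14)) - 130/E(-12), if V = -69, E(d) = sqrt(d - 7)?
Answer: -55 + 130*I*sqrt(19)/19 ≈ -55.0 + 29.824*I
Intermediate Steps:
E(d) = sqrt(-7 + d)
(V - 1*(-14)) - 130/E(-12) = (-69 - 1*(-14)) - 130/sqrt(-7 - 12) = (-69 + 14) - 130/sqrt(-19) = -55 - 130/(I*sqrt(19)) = -55 - I*sqrt(19)/19*(-130) = -55 + 130*I*sqrt(19)/19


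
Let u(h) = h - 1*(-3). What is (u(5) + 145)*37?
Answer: 5661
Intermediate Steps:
u(h) = 3 + h (u(h) = h + 3 = 3 + h)
(u(5) + 145)*37 = ((3 + 5) + 145)*37 = (8 + 145)*37 = 153*37 = 5661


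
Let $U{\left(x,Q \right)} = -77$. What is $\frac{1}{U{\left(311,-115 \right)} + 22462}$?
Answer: $\frac{1}{22385} \approx 4.4673 \cdot 10^{-5}$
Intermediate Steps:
$\frac{1}{U{\left(311,-115 \right)} + 22462} = \frac{1}{-77 + 22462} = \frac{1}{22385}$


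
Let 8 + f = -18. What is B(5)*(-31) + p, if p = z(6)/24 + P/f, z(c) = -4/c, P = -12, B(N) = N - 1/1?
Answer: -57829/468 ≈ -123.57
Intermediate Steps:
f = -26 (f = -8 - 18 = -26)
B(N) = -1 + N (B(N) = N - 1 = -1 + N)
p = 203/468 (p = -4/6/24 - 12/(-26) = -4*⅙*(1/24) - 12*(-1/26) = -⅔*1/24 + 6/13 = -1/36 + 6/13 = 203/468 ≈ 0.43376)
B(5)*(-31) + p = (-1 + 5)*(-31) + 203/468 = 4*(-31) + 203/468 = -124 + 203/468 = -57829/468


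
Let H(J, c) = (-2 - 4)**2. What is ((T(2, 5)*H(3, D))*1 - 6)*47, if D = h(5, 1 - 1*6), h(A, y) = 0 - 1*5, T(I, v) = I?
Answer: 3102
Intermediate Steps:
h(A, y) = -5 (h(A, y) = 0 - 5 = -5)
D = -5
H(J, c) = 36 (H(J, c) = (-6)**2 = 36)
((T(2, 5)*H(3, D))*1 - 6)*47 = ((2*36)*1 - 6)*47 = (72*1 - 6)*47 = (72 - 6)*47 = 66*47 = 3102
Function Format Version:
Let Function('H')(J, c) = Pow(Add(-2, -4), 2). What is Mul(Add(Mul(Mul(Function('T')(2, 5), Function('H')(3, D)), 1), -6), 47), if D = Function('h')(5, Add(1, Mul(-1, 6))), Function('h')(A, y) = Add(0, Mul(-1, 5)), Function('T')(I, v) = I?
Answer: 3102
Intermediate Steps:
Function('h')(A, y) = -5 (Function('h')(A, y) = Add(0, -5) = -5)
D = -5
Function('H')(J, c) = 36 (Function('H')(J, c) = Pow(-6, 2) = 36)
Mul(Add(Mul(Mul(Function('T')(2, 5), Function('H')(3, D)), 1), -6), 47) = Mul(Add(Mul(Mul(2, 36), 1), -6), 47) = Mul(Add(Mul(72, 1), -6), 47) = Mul(Add(72, -6), 47) = Mul(66, 47) = 3102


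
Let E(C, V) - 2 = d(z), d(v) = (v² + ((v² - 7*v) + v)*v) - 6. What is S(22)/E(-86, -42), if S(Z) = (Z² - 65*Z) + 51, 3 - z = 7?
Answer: 895/148 ≈ 6.0473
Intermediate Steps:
z = -4 (z = 3 - 1*7 = 3 - 7 = -4)
d(v) = -6 + v² + v*(v² - 6*v) (d(v) = (v² + (v² - 6*v)*v) - 6 = (v² + v*(v² - 6*v)) - 6 = -6 + v² + v*(v² - 6*v))
E(C, V) = -148 (E(C, V) = 2 + (-6 + (-4)³ - 5*(-4)²) = 2 + (-6 - 64 - 5*16) = 2 + (-6 - 64 - 80) = 2 - 150 = -148)
S(Z) = 51 + Z² - 65*Z
S(22)/E(-86, -42) = (51 + 22² - 65*22)/(-148) = (51 + 484 - 1430)*(-1/148) = -895*(-1/148) = 895/148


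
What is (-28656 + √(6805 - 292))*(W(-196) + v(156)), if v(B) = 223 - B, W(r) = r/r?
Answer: -1948608 + 68*√6513 ≈ -1.9431e+6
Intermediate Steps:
W(r) = 1
(-28656 + √(6805 - 292))*(W(-196) + v(156)) = (-28656 + √(6805 - 292))*(1 + (223 - 1*156)) = (-28656 + √6513)*(1 + (223 - 156)) = (-28656 + √6513)*(1 + 67) = (-28656 + √6513)*68 = -1948608 + 68*√6513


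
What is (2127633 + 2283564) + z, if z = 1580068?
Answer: 5991265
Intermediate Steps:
(2127633 + 2283564) + z = (2127633 + 2283564) + 1580068 = 4411197 + 1580068 = 5991265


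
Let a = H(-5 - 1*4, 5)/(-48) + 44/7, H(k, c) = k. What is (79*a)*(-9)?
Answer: -515475/112 ≈ -4602.5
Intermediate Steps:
a = 725/112 (a = (-5 - 1*4)/(-48) + 44/7 = (-5 - 4)*(-1/48) + 44*(1/7) = -9*(-1/48) + 44/7 = 3/16 + 44/7 = 725/112 ≈ 6.4732)
(79*a)*(-9) = (79*(725/112))*(-9) = (57275/112)*(-9) = -515475/112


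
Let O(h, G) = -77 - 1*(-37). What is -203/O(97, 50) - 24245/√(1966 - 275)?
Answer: 203/40 - 24245*√1691/1691 ≈ -584.52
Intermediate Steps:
O(h, G) = -40 (O(h, G) = -77 + 37 = -40)
-203/O(97, 50) - 24245/√(1966 - 275) = -203/(-40) - 24245/√(1966 - 275) = -203*(-1/40) - 24245*√1691/1691 = 203/40 - 24245*√1691/1691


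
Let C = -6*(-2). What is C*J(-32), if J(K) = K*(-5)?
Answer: 1920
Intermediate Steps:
J(K) = -5*K
C = 12
C*J(-32) = 12*(-5*(-32)) = 12*160 = 1920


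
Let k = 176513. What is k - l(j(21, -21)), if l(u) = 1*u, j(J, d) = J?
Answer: 176492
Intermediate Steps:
l(u) = u
k - l(j(21, -21)) = 176513 - 1*21 = 176513 - 21 = 176492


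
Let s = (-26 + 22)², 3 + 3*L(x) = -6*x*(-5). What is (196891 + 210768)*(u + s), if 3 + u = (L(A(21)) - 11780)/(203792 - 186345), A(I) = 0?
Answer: 87658914770/17447 ≈ 5.0243e+6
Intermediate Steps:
L(x) = -1 + 10*x (L(x) = -1 + (-6*x*(-5))/3 = -1 + (30*x)/3 = -1 + 10*x)
s = 16 (s = (-4)² = 16)
u = -64122/17447 (u = -3 + ((-1 + 10*0) - 11780)/(203792 - 186345) = -3 + ((-1 + 0) - 11780)/17447 = -3 + (-1 - 11780)*(1/17447) = -3 - 11781*1/17447 = -3 - 11781/17447 = -64122/17447 ≈ -3.6752)
(196891 + 210768)*(u + s) = (196891 + 210768)*(-64122/17447 + 16) = 407659*(215030/17447) = 87658914770/17447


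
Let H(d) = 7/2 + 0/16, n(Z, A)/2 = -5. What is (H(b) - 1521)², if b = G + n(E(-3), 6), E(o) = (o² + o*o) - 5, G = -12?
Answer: 9211225/4 ≈ 2.3028e+6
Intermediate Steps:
E(o) = -5 + 2*o² (E(o) = (o² + o²) - 5 = 2*o² - 5 = -5 + 2*o²)
n(Z, A) = -10 (n(Z, A) = 2*(-5) = -10)
b = -22 (b = -12 - 10 = -22)
H(d) = 7/2 (H(d) = 7*(½) + 0*(1/16) = 7/2 + 0 = 7/2)
(H(b) - 1521)² = (7/2 - 1521)² = (-3035/2)² = 9211225/4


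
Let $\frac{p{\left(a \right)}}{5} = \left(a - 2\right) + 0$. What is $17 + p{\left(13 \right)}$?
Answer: $72$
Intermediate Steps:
$p{\left(a \right)} = -10 + 5 a$ ($p{\left(a \right)} = 5 \left(\left(a - 2\right) + 0\right) = 5 \left(\left(-2 + a\right) + 0\right) = 5 \left(-2 + a\right) = -10 + 5 a$)
$17 + p{\left(13 \right)} = 17 + \left(-10 + 5 \cdot 13\right) = 17 + \left(-10 + 65\right) = 17 + 55 = 72$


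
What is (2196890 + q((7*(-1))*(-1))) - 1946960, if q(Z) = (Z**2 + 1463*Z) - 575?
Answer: 259645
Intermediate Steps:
q(Z) = -575 + Z**2 + 1463*Z
(2196890 + q((7*(-1))*(-1))) - 1946960 = (2196890 + (-575 + ((7*(-1))*(-1))**2 + 1463*((7*(-1))*(-1)))) - 1946960 = (2196890 + (-575 + (-7*(-1))**2 + 1463*(-7*(-1)))) - 1946960 = (2196890 + (-575 + 7**2 + 1463*7)) - 1946960 = (2196890 + (-575 + 49 + 10241)) - 1946960 = (2196890 + 9715) - 1946960 = 2206605 - 1946960 = 259645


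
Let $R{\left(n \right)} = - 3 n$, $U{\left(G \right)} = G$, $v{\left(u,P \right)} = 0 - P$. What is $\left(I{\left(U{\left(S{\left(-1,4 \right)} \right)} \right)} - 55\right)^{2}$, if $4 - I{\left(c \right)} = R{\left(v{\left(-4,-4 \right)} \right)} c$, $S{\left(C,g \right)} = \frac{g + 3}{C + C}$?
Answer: $8649$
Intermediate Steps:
$S{\left(C,g \right)} = \frac{3 + g}{2 C}$
$v{\left(u,P \right)} = - P$
$I{\left(c \right)} = 4 + 12 c$ ($I{\left(c \right)} = 4 - - 3 \left(\left(-1\right) \left(-4\right)\right) c = 4 - \left(-3\right) 4 c = 4 - - 12 c = 4 + 12 c$)
$\left(I{\left(U{\left(S{\left(-1,4 \right)} \right)} \right)} - 55\right)^{2} = \left(\left(4 + 12 \frac{3 + 4}{2 \left(-1\right)}\right) - 55\right)^{2} = \left(\left(4 + 12 \cdot \frac{1}{2} \left(-1\right) 7\right) - 55\right)^{2} = \left(\left(4 + 12 \left(- \frac{7}{2}\right)\right) - 55\right)^{2} = \left(\left(4 - 42\right) - 55\right)^{2} = \left(-38 - 55\right)^{2} = \left(-93\right)^{2} = 8649$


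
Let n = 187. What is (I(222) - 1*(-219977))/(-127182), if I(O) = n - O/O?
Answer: -220163/127182 ≈ -1.7311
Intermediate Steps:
I(O) = 186 (I(O) = 187 - O/O = 187 - 1*1 = 187 - 1 = 186)
(I(222) - 1*(-219977))/(-127182) = (186 - 1*(-219977))/(-127182) = (186 + 219977)*(-1/127182) = 220163*(-1/127182) = -220163/127182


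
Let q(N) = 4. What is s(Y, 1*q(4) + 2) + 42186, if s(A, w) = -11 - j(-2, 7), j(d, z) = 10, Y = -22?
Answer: 42165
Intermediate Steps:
s(A, w) = -21 (s(A, w) = -11 - 1*10 = -11 - 10 = -21)
s(Y, 1*q(4) + 2) + 42186 = -21 + 42186 = 42165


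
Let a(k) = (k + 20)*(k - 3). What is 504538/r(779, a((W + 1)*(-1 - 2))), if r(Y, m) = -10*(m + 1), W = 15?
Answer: -252269/7145 ≈ -35.307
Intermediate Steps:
a(k) = (-3 + k)*(20 + k) (a(k) = (20 + k)*(-3 + k) = (-3 + k)*(20 + k))
r(Y, m) = -10 - 10*m (r(Y, m) = -10*(1 + m) = -10 - 10*m)
504538/r(779, a((W + 1)*(-1 - 2))) = 504538/(-10 - 10*(-60 + ((15 + 1)*(-1 - 2))² + 17*((15 + 1)*(-1 - 2)))) = 504538/(-10 - 10*(-60 + (16*(-3))² + 17*(16*(-3)))) = 504538/(-10 - 10*(-60 + (-48)² + 17*(-48))) = 504538/(-10 - 10*(-60 + 2304 - 816)) = 504538/(-10 - 10*1428) = 504538/(-10 - 14280) = 504538/(-14290) = 504538*(-1/14290) = -252269/7145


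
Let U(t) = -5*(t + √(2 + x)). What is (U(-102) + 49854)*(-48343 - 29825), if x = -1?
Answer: -3936462312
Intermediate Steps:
U(t) = -5 - 5*t (U(t) = -5*(t + √(2 - 1)) = -5*(t + √1) = -5*(t + 1) = -5*(1 + t) = -5 - 5*t)
(U(-102) + 49854)*(-48343 - 29825) = ((-5 - 5*(-102)) + 49854)*(-48343 - 29825) = ((-5 + 510) + 49854)*(-78168) = (505 + 49854)*(-78168) = 50359*(-78168) = -3936462312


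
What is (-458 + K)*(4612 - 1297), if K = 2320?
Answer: 6172530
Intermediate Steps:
(-458 + K)*(4612 - 1297) = (-458 + 2320)*(4612 - 1297) = 1862*3315 = 6172530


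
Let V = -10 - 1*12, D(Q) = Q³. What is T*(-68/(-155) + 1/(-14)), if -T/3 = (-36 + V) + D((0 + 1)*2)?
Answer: 11955/217 ≈ 55.092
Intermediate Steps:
V = -22 (V = -10 - 12 = -22)
T = 150 (T = -3*((-36 - 22) + ((0 + 1)*2)³) = -3*(-58 + (1*2)³) = -3*(-58 + 2³) = -3*(-58 + 8) = -3*(-50) = 150)
T*(-68/(-155) + 1/(-14)) = 150*(-68/(-155) + 1/(-14)) = 150*(-68*(-1/155) - 1/14) = 150*(68/155 - 1/14) = 150*(797/2170) = 11955/217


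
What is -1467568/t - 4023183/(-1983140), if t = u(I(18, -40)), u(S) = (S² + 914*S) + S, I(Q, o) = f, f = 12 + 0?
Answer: -716409728957/5515112340 ≈ -129.90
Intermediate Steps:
f = 12
I(Q, o) = 12
u(S) = S² + 915*S
t = 11124 (t = 12*(915 + 12) = 12*927 = 11124)
-1467568/t - 4023183/(-1983140) = -1467568/11124 - 4023183/(-1983140) = -1467568*1/11124 - 4023183*(-1/1983140) = -366892/2781 + 4023183/1983140 = -716409728957/5515112340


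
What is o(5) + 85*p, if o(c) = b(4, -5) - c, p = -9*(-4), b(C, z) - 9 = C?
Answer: 3068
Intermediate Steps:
b(C, z) = 9 + C
p = 36
o(c) = 13 - c (o(c) = (9 + 4) - c = 13 - c)
o(5) + 85*p = (13 - 1*5) + 85*36 = (13 - 5) + 3060 = 8 + 3060 = 3068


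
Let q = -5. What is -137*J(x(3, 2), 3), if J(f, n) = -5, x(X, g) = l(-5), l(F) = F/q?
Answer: 685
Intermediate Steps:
l(F) = -F/5 (l(F) = F/(-5) = F*(-⅕) = -F/5)
x(X, g) = 1 (x(X, g) = -⅕*(-5) = 1)
-137*J(x(3, 2), 3) = -137*(-5) = 685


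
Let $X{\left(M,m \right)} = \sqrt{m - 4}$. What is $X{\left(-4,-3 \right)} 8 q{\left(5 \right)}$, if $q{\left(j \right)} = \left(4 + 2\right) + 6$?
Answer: $96 i \sqrt{7} \approx 253.99 i$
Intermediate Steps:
$X{\left(M,m \right)} = \sqrt{-4 + m}$
$q{\left(j \right)} = 12$ ($q{\left(j \right)} = 6 + 6 = 12$)
$X{\left(-4,-3 \right)} 8 q{\left(5 \right)} = \sqrt{-4 - 3} \cdot 8 \cdot 12 = \sqrt{-7} \cdot 8 \cdot 12 = i \sqrt{7} \cdot 8 \cdot 12 = 8 i \sqrt{7} \cdot 12 = 96 i \sqrt{7}$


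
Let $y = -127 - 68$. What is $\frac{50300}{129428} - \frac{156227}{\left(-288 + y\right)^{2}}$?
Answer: $- \frac{2121427864}{7548532173} \approx -0.28104$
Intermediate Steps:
$y = -195$
$\frac{50300}{129428} - \frac{156227}{\left(-288 + y\right)^{2}} = \frac{50300}{129428} - \frac{156227}{\left(-288 - 195\right)^{2}} = 50300 \cdot \frac{1}{129428} - \frac{156227}{\left(-483\right)^{2}} = \frac{12575}{32357} - \frac{156227}{233289} = - \frac{2121427864}{7548532173}$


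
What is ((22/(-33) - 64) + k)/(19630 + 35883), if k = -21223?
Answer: -63863/166539 ≈ -0.38347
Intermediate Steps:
((22/(-33) - 64) + k)/(19630 + 35883) = ((22/(-33) - 64) - 21223)/(19630 + 35883) = ((-1/33*22 - 64) - 21223)/55513 = ((-⅔ - 64) - 21223)*(1/55513) = (-194/3 - 21223)*(1/55513) = -63863/3*1/55513 = -63863/166539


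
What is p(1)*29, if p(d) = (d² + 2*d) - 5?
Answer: -58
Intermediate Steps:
p(d) = -5 + d² + 2*d
p(1)*29 = (-5 + 1² + 2*1)*29 = (-5 + 1 + 2)*29 = -2*29 = -58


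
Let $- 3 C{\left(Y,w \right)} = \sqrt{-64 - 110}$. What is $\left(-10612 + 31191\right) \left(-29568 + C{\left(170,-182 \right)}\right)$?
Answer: $-608479872 - \frac{20579 i \sqrt{174}}{3} \approx -6.0848 \cdot 10^{8} - 90485.0 i$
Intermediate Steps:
$C{\left(Y,w \right)} = - \frac{i \sqrt{174}}{3}$ ($C{\left(Y,w \right)} = - \frac{\sqrt{-64 - 110}}{3} = - \frac{\sqrt{-174}}{3} = - \frac{i \sqrt{174}}{3}$)
$\left(-10612 + 31191\right) \left(-29568 + C{\left(170,-182 \right)}\right) = \left(-10612 + 31191\right) \left(-29568 - \frac{i \sqrt{174}}{3}\right) = 20579 \left(-29568 - \frac{i \sqrt{174}}{3}\right) = -608479872 - \frac{20579 i \sqrt{174}}{3}$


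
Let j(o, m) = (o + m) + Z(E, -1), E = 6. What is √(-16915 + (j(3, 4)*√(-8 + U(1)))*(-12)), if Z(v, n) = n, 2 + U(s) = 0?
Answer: √(-16915 - 72*I*√10) ≈ 0.8753 - 130.06*I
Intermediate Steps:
U(s) = -2 (U(s) = -2 + 0 = -2)
j(o, m) = -1 + m + o (j(o, m) = (o + m) - 1 = (m + o) - 1 = -1 + m + o)
√(-16915 + (j(3, 4)*√(-8 + U(1)))*(-12)) = √(-16915 + ((-1 + 4 + 3)*√(-8 - 2))*(-12)) = √(-16915 + (6*√(-10))*(-12)) = √(-16915 + (6*(I*√10))*(-12)) = √(-16915 + (6*I*√10)*(-12)) = √(-16915 - 72*I*√10)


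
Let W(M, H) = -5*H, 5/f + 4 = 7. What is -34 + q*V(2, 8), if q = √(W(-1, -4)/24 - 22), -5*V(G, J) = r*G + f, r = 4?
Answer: -34 - 29*I*√762/90 ≈ -34.0 - 8.8947*I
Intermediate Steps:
f = 5/3 (f = 5/(-4 + 7) = 5/3 ≈ 1.6667)
V(G, J) = -⅓ - 4*G/5 (V(G, J) = -(4*G + 5/3)/5 = -(5/3 + 4*G)/5 = -⅓ - 4*G/5)
q = I*√762/6 (q = √(-5*(-4)/24 - 22) = √(20*(1/24) - 22) = √(⅚ - 22) = √(-127/6) = I*√762/6 ≈ 4.6007*I)
-34 + q*V(2, 8) = -34 + (I*√762/6)*(-⅓ - ⅘*2) = -34 + (I*√762/6)*(-⅓ - 8/5) = -34 + (I*√762/6)*(-29/15) = -34 - 29*I*√762/90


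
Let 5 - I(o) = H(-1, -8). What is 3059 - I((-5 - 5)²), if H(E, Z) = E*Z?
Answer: 3062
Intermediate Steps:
I(o) = -3 (I(o) = 5 - (-1)*(-8) = 5 - 1*8 = 5 - 8 = -3)
3059 - I((-5 - 5)²) = 3059 - 1*(-3) = 3059 + 3 = 3062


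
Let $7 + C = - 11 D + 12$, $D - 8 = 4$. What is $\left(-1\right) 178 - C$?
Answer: $-51$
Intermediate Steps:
$D = 12$ ($D = 8 + 4 = 12$)
$C = -127$ ($C = -7 + \left(\left(-11\right) 12 + 12\right) = -7 + \left(-132 + 12\right) = -7 - 120 = -127$)
$\left(-1\right) 178 - C = \left(-1\right) 178 - -127 = -178 + 127 = -51$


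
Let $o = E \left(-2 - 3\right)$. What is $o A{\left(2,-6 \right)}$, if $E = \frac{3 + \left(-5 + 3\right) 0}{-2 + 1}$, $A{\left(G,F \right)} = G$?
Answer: $30$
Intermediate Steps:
$E = -3$ ($E = \frac{3 - 0}{-1} = \left(3 + 0\right) \left(-1\right) = 3 \left(-1\right) = -3$)
$o = 15$ ($o = - 3 \left(-2 - 3\right) = \left(-3\right) \left(-5\right) = 15$)
$o A{\left(2,-6 \right)} = 15 \cdot 2 = 30$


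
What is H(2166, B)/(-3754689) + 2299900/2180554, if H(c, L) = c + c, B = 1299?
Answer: 1437660511862/1364550352951 ≈ 1.0536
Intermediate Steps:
H(c, L) = 2*c
H(2166, B)/(-3754689) + 2299900/2180554 = (2*2166)/(-3754689) + 2299900/2180554 = 4332*(-1/3754689) + 2299900*(1/2180554) = -1444/1251563 + 1149950/1090277 = 1437660511862/1364550352951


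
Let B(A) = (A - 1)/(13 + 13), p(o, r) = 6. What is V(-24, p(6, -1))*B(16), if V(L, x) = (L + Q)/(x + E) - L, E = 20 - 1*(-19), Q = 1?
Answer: 1057/78 ≈ 13.551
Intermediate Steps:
E = 39 (E = 20 + 19 = 39)
B(A) = -1/26 + A/26 (B(A) = (-1 + A)/26 = (-1 + A)*(1/26) = -1/26 + A/26)
V(L, x) = -L + (1 + L)/(39 + x) (V(L, x) = (L + 1)/(x + 39) - L = (1 + L)/(39 + x) - L = -L + (1 + L)/(39 + x))
V(-24, p(6, -1))*B(16) = ((1 - 38*(-24) - 1*(-24)*6)/(39 + 6))*(-1/26 + (1/26)*16) = ((1 + 912 + 144)/45)*(-1/26 + 8/13) = ((1/45)*1057)*(15/26) = (1057/45)*(15/26) = 1057/78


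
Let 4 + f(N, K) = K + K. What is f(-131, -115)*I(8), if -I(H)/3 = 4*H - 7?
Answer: 17550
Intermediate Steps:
f(N, K) = -4 + 2*K (f(N, K) = -4 + (K + K) = -4 + 2*K)
I(H) = 21 - 12*H (I(H) = -3*(4*H - 7) = -3*(-7 + 4*H) = 21 - 12*H)
f(-131, -115)*I(8) = (-4 + 2*(-115))*(21 - 12*8) = (-4 - 230)*(21 - 96) = -234*(-75) = 17550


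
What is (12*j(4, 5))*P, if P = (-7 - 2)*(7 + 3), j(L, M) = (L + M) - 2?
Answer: -7560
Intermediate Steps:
j(L, M) = -2 + L + M
P = -90 (P = -9*10 = -90)
(12*j(4, 5))*P = (12*(-2 + 4 + 5))*(-90) = (12*7)*(-90) = 84*(-90) = -7560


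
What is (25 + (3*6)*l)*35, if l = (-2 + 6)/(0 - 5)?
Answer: 371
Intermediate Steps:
l = -4/5 (l = 4/(-5) = 4*(-1/5) = -4/5 ≈ -0.80000)
(25 + (3*6)*l)*35 = (25 + (3*6)*(-4/5))*35 = (25 + 18*(-4/5))*35 = (25 - 72/5)*35 = (53/5)*35 = 371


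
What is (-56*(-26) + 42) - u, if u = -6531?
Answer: 8029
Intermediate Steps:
(-56*(-26) + 42) - u = (-56*(-26) + 42) - 1*(-6531) = (1456 + 42) + 6531 = 1498 + 6531 = 8029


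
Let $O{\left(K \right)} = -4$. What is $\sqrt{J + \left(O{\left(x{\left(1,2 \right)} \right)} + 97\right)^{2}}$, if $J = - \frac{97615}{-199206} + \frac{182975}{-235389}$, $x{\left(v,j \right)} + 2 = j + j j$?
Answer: $\frac{\sqrt{4791235623090827296386}}{744300018} \approx 92.998$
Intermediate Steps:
$x{\left(v,j \right)} = -2 + j + j^{2}$ ($x{\left(v,j \right)} = -2 + \left(j + j j\right) = -2 + \left(j + j^{2}\right) = -2 + j + j^{2}$)
$J = - \frac{641534315}{2232900054}$ ($J = \left(-97615\right) \left(- \frac{1}{199206}\right) + 182975 \left(- \frac{1}{235389}\right) = \frac{13945}{28458} - \frac{182975}{235389} = - \frac{641534315}{2232900054} \approx -0.28731$)
$\sqrt{J + \left(O{\left(x{\left(1,2 \right)} \right)} + 97\right)^{2}} = \sqrt{- \frac{641534315}{2232900054} + \left(-4 + 97\right)^{2}} = \sqrt{- \frac{641534315}{2232900054} + 93^{2}} = \sqrt{- \frac{641534315}{2232900054} + 8649} = \sqrt{\frac{19311711032731}{2232900054}} = \frac{\sqrt{4791235623090827296386}}{744300018}$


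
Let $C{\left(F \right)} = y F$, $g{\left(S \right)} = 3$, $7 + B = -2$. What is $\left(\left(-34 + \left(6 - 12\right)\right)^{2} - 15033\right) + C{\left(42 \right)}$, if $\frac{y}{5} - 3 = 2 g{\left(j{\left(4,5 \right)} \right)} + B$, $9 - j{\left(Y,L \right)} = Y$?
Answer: $-13433$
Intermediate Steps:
$B = -9$ ($B = -7 - 2 = -9$)
$j{\left(Y,L \right)} = 9 - Y$
$y = 0$ ($y = 15 + 5 \left(2 \cdot 3 - 9\right) = 15 + 5 \left(6 - 9\right) = 15 + 5 \left(-3\right) = 15 - 15 = 0$)
$C{\left(F \right)} = 0$ ($C{\left(F \right)} = 0 F = 0$)
$\left(\left(-34 + \left(6 - 12\right)\right)^{2} - 15033\right) + C{\left(42 \right)} = \left(\left(-34 + \left(6 - 12\right)\right)^{2} - 15033\right) + 0 = \left(\left(-34 - 6\right)^{2} - 15033\right) + 0 = \left(\left(-40\right)^{2} - 15033\right) + 0 = \left(1600 - 15033\right) + 0 = -13433 + 0 = -13433$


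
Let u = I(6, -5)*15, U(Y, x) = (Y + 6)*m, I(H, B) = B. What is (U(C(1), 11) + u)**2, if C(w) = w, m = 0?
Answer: 5625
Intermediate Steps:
U(Y, x) = 0 (U(Y, x) = (Y + 6)*0 = (6 + Y)*0 = 0)
u = -75 (u = -5*15 = -75)
(U(C(1), 11) + u)**2 = (0 - 75)**2 = (-75)**2 = 5625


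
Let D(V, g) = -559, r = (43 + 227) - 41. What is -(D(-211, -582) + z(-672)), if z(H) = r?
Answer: 330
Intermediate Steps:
r = 229 (r = 270 - 41 = 229)
z(H) = 229
-(D(-211, -582) + z(-672)) = -(-559 + 229) = -1*(-330) = 330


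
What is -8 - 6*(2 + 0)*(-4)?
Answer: 40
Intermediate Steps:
-8 - 6*(2 + 0)*(-4) = -8 - 12*(-4) = -8 - 6*(-8) = -8 + 48 = 40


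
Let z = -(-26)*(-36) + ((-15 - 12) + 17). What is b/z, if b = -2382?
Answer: 1191/473 ≈ 2.5180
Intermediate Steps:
z = -946 (z = -26*36 + (-27 + 17) = -936 - 10 = -946)
b/z = -2382/(-946) = -2382*(-1/946) = 1191/473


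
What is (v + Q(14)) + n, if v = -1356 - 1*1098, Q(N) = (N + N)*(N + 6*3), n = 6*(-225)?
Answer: -2908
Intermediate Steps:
n = -1350
Q(N) = 2*N*(18 + N) (Q(N) = (2*N)*(N + 18) = (2*N)*(18 + N) = 2*N*(18 + N))
v = -2454 (v = -1356 - 1098 = -2454)
(v + Q(14)) + n = (-2454 + 2*14*(18 + 14)) - 1350 = (-2454 + 2*14*32) - 1350 = (-2454 + 896) - 1350 = -1558 - 1350 = -2908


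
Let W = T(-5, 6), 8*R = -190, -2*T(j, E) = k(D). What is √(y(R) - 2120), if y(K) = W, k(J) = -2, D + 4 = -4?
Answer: I*√2119 ≈ 46.033*I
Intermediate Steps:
D = -8 (D = -4 - 4 = -8)
T(j, E) = 1 (T(j, E) = -½*(-2) = 1)
R = -95/4 (R = (⅛)*(-190) = -95/4 ≈ -23.750)
W = 1
y(K) = 1
√(y(R) - 2120) = √(1 - 2120) = √(-2119) = I*√2119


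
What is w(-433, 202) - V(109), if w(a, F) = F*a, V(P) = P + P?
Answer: -87684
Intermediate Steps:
V(P) = 2*P
w(-433, 202) - V(109) = 202*(-433) - 2*109 = -87466 - 1*218 = -87466 - 218 = -87684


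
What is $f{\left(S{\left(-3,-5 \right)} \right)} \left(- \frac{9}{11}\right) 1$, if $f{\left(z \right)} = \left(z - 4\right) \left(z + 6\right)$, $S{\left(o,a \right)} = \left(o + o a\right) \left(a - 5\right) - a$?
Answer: $- \frac{116739}{11} \approx -10613.0$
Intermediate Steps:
$S{\left(o,a \right)} = - a + \left(-5 + a\right) \left(o + a o\right)$ ($S{\left(o,a \right)} = \left(o + a o\right) \left(-5 + a\right) - a = \left(-5 + a\right) \left(o + a o\right) - a = - a + \left(-5 + a\right) \left(o + a o\right)$)
$f{\left(z \right)} = \left(-4 + z\right) \left(6 + z\right)$
$f{\left(S{\left(-3,-5 \right)} \right)} \left(- \frac{9}{11}\right) 1 = \left(-24 + \left(\left(-1\right) \left(-5\right) - -15 - 3 \left(-5\right)^{2} - \left(-20\right) \left(-3\right)\right)^{2} + 2 \left(\left(-1\right) \left(-5\right) - -15 - 3 \left(-5\right)^{2} - \left(-20\right) \left(-3\right)\right)\right) \left(- \frac{9}{11}\right) 1 = \left(-24 + \left(5 + 15 - 75 - 60\right)^{2} + 2 \left(5 + 15 - 75 - 60\right)\right) \left(\left(-9\right) \frac{1}{11}\right) 1 = \left(-24 + \left(5 + 15 - 75 - 60\right)^{2} + 2 \left(5 + 15 - 75 - 60\right)\right) \left(- \frac{9}{11}\right) 1 = \left(-24 + \left(-115\right)^{2} + 2 \left(-115\right)\right) \left(- \frac{9}{11}\right) 1 = \left(-24 + 13225 - 230\right) \left(- \frac{9}{11}\right) 1 = 12971 \left(- \frac{9}{11}\right) 1 = \left(- \frac{116739}{11}\right) 1 = - \frac{116739}{11}$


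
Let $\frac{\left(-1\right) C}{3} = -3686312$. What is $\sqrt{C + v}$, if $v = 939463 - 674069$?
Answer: $\sqrt{11324330} \approx 3365.2$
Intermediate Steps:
$C = 11058936$ ($C = \left(-3\right) \left(-3686312\right) = 11058936$)
$v = 265394$ ($v = 939463 - 674069 = 265394$)
$\sqrt{C + v} = \sqrt{11058936 + 265394} = \sqrt{11324330}$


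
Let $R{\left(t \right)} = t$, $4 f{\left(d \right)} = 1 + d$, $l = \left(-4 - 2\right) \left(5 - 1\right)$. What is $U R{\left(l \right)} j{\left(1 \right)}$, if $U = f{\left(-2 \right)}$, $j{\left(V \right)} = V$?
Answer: $6$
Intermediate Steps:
$l = -24$ ($l = \left(-6\right) 4 = -24$)
$f{\left(d \right)} = \frac{1}{4} + \frac{d}{4}$ ($f{\left(d \right)} = \frac{1 + d}{4} = \frac{1}{4} + \frac{d}{4}$)
$U = - \frac{1}{4}$ ($U = \frac{1}{4} + \frac{1}{4} \left(-2\right) = \frac{1}{4} - \frac{1}{2} = - \frac{1}{4} \approx -0.25$)
$U R{\left(l \right)} j{\left(1 \right)} = \left(- \frac{1}{4}\right) \left(-24\right) 1 = 6 \cdot 1 = 6$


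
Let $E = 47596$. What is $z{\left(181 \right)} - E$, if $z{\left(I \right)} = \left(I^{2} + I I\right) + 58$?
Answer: $17984$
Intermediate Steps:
$z{\left(I \right)} = 58 + 2 I^{2}$ ($z{\left(I \right)} = \left(I^{2} + I^{2}\right) + 58 = 2 I^{2} + 58 = 58 + 2 I^{2}$)
$z{\left(181 \right)} - E = \left(58 + 2 \cdot 181^{2}\right) - 47596 = \left(58 + 2 \cdot 32761\right) - 47596 = \left(58 + 65522\right) - 47596 = 65580 - 47596 = 17984$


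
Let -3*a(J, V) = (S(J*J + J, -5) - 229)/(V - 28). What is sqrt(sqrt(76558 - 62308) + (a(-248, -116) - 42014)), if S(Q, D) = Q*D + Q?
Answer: sqrt(-6131767 + 720*sqrt(570))/12 ≈ 206.06*I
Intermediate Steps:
S(Q, D) = Q + D*Q (S(Q, D) = D*Q + Q = Q + D*Q)
a(J, V) = -(-229 - 4*J - 4*J**2)/(3*(-28 + V)) (a(J, V) = -((J*J + J)*(1 - 5) - 229)/(3*(V - 28)) = -((J**2 + J)*(-4) - 229)/(3*(-28 + V)) = -((J + J**2)*(-4) - 229)/(3*(-28 + V)) = -((-4*J - 4*J**2) - 229)/(3*(-28 + V)) = -(-229 - 4*J - 4*J**2)/(3*(-28 + V)))
sqrt(sqrt(76558 - 62308) + (a(-248, -116) - 42014)) = sqrt(sqrt(76558 - 62308) + ((229 + 4*(-248)*(1 - 248))/(3*(-28 - 116)) - 42014)) = sqrt(sqrt(14250) + ((1/3)*(229 + 4*(-248)*(-247))/(-144) - 42014)) = sqrt(5*sqrt(570) + ((1/3)*(-1/144)*(229 + 245024) - 42014)) = sqrt(5*sqrt(570) + ((1/3)*(-1/144)*245253 - 42014)) = sqrt(5*sqrt(570) + (-81751/144 - 42014)) = sqrt(5*sqrt(570) - 6131767/144) = sqrt(-6131767/144 + 5*sqrt(570))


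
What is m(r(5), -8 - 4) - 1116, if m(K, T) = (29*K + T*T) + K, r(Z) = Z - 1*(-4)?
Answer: -702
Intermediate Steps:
r(Z) = 4 + Z (r(Z) = Z + 4 = 4 + Z)
m(K, T) = T² + 30*K (m(K, T) = (29*K + T²) + K = (T² + 29*K) + K = T² + 30*K)
m(r(5), -8 - 4) - 1116 = ((-8 - 4)² + 30*(4 + 5)) - 1116 = ((-12)² + 30*9) - 1116 = (144 + 270) - 1116 = 414 - 1116 = -702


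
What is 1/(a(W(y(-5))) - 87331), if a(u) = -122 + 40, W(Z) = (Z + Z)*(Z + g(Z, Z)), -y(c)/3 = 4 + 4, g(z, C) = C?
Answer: -1/87413 ≈ -1.1440e-5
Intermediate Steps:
y(c) = -24 (y(c) = -3*(4 + 4) = -3*8 = -24)
W(Z) = 4*Z² (W(Z) = (Z + Z)*(Z + Z) = (2*Z)*(2*Z) = 4*Z²)
a(u) = -82
1/(a(W(y(-5))) - 87331) = 1/(-82 - 87331) = 1/(-87413) = -1/87413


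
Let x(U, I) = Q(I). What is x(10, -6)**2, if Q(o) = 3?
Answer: 9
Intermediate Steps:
x(U, I) = 3
x(10, -6)**2 = 3**2 = 9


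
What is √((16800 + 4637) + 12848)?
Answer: √34285 ≈ 185.16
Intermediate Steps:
√((16800 + 4637) + 12848) = √(21437 + 12848) = √34285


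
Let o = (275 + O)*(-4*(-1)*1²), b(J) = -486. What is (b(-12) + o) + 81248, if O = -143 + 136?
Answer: 81834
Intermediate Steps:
O = -7
o = 1072 (o = (275 - 7)*(-4*(-1)*1²) = 268*(-(-4)) = 268*(-1*(-4)) = 268*4 = 1072)
(b(-12) + o) + 81248 = (-486 + 1072) + 81248 = 586 + 81248 = 81834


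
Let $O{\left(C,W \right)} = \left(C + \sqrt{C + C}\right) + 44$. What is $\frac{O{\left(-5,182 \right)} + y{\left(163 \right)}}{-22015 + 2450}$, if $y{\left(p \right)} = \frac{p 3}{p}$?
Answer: $- \frac{6}{2795} - \frac{i \sqrt{10}}{19565} \approx -0.0021467 - 0.00016163 i$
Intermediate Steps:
$O{\left(C,W \right)} = 44 + C + \sqrt{2} \sqrt{C}$ ($O{\left(C,W \right)} = \left(C + \sqrt{2 C}\right) + 44 = \left(C + \sqrt{2} \sqrt{C}\right) + 44 = 44 + C + \sqrt{2} \sqrt{C}$)
$y{\left(p \right)} = 3$ ($y{\left(p \right)} = \frac{3 p}{p} = 3$)
$\frac{O{\left(-5,182 \right)} + y{\left(163 \right)}}{-22015 + 2450} = \frac{\left(44 - 5 + \sqrt{2} \sqrt{-5}\right) + 3}{-22015 + 2450} = \frac{\left(44 - 5 + \sqrt{2} i \sqrt{5}\right) + 3}{-19565} = \left(\left(44 - 5 + i \sqrt{10}\right) + 3\right) \left(- \frac{1}{19565}\right) = \left(\left(39 + i \sqrt{10}\right) + 3\right) \left(- \frac{1}{19565}\right) = \left(42 + i \sqrt{10}\right) \left(- \frac{1}{19565}\right) = - \frac{6}{2795} - \frac{i \sqrt{10}}{19565}$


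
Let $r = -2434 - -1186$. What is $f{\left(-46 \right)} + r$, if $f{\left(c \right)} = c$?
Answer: $-1294$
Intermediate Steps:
$r = -1248$ ($r = -2434 + 1186 = -1248$)
$f{\left(-46 \right)} + r = -46 - 1248 = -1294$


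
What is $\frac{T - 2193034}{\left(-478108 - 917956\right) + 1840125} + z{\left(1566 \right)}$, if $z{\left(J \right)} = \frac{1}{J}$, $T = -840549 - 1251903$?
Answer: $- \frac{6710627015}{695399526} \approx -9.65$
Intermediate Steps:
$T = -2092452$ ($T = -840549 - 1251903 = -2092452$)
$\frac{T - 2193034}{\left(-478108 - 917956\right) + 1840125} + z{\left(1566 \right)} = \frac{-2092452 - 2193034}{\left(-478108 - 917956\right) + 1840125} + \frac{1}{1566} = - \frac{4285486}{-1396064 + 1840125} + \frac{1}{1566} = - \frac{4285486}{444061} + \frac{1}{1566} = - \frac{6710627015}{695399526}$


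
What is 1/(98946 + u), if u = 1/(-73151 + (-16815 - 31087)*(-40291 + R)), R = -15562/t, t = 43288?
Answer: 20886065556813/2066592642584429920 ≈ 1.0107e-5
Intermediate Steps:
R = -7781/21644 (R = -15562/43288 = -15562*1/43288 = -7781/21644 ≈ -0.35950)
u = 10822/20886065556813 (u = 1/(-73151 + (-16815 - 31087)*(-40291 - 7781/21644)) = 1/(-73151 - 47902*(-872066185/21644)) = 1/(-73151 + 20886857196935/10822) = 1/(20886065556813/10822) = 10822/20886065556813 ≈ 5.1814e-10)
1/(98946 + u) = 1/(98946 + 10822/20886065556813) = 1/(2066592642584429920/20886065556813) = 20886065556813/2066592642584429920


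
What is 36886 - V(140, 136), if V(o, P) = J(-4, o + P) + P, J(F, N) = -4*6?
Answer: 36774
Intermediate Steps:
J(F, N) = -24
V(o, P) = -24 + P
36886 - V(140, 136) = 36886 - (-24 + 136) = 36886 - 1*112 = 36886 - 112 = 36774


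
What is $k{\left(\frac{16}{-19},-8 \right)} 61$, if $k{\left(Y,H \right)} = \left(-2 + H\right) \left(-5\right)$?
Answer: $3050$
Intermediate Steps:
$k{\left(Y,H \right)} = 10 - 5 H$
$k{\left(\frac{16}{-19},-8 \right)} 61 = \left(10 - -40\right) 61 = \left(10 + 40\right) 61 = 50 \cdot 61 = 3050$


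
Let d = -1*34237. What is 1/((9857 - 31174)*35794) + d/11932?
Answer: -13061769824679/4552181484268 ≈ -2.8693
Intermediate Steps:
d = -34237
1/((9857 - 31174)*35794) + d/11932 = 1/((9857 - 31174)*35794) - 34237/11932 = (1/35794)/(-21317) - 34237*1/11932 = -1/21317*1/35794 - 34237/11932 = -1/763020698 - 34237/11932 = -13061769824679/4552181484268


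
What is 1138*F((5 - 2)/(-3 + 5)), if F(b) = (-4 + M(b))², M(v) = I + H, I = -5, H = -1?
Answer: 113800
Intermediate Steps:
M(v) = -6 (M(v) = -5 - 1 = -6)
F(b) = 100 (F(b) = (-4 - 6)² = (-10)² = 100)
1138*F((5 - 2)/(-3 + 5)) = 1138*100 = 113800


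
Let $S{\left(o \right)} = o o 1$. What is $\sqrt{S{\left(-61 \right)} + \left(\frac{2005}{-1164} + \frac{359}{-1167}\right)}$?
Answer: $\frac{19 \sqrt{528032470161}}{226398} \approx 60.983$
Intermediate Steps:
$S{\left(o \right)} = o^{2}$ ($S{\left(o \right)} = o^{2} \cdot 1 = o^{2}$)
$\sqrt{S{\left(-61 \right)} + \left(\frac{2005}{-1164} + \frac{359}{-1167}\right)} = \sqrt{\left(-61\right)^{2} + \left(\frac{2005}{-1164} + \frac{359}{-1167}\right)} = \sqrt{3721 + \left(2005 \left(- \frac{1}{1164}\right) + 359 \left(- \frac{1}{1167}\right)\right)} = \sqrt{3721 - \frac{919237}{452796}} = \sqrt{\frac{1683934679}{452796}} = \frac{19 \sqrt{528032470161}}{226398}$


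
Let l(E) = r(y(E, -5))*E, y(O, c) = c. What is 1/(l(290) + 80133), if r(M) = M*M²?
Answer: 1/43883 ≈ 2.2788e-5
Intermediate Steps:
r(M) = M³
l(E) = -125*E (l(E) = (-5)³*E = -125*E)
1/(l(290) + 80133) = 1/(-125*290 + 80133) = 1/(-36250 + 80133) = 1/43883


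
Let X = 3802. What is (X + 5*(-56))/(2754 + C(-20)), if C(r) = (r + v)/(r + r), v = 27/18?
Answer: 281760/220357 ≈ 1.2787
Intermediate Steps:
v = 3/2 (v = 27*(1/18) = 3/2 ≈ 1.5000)
C(r) = (3/2 + r)/(2*r) (C(r) = (r + 3/2)/(r + r) = (3/2 + r)/((2*r)) = (3/2 + r)*(1/(2*r)) = (3/2 + r)/(2*r))
(X + 5*(-56))/(2754 + C(-20)) = (3802 + 5*(-56))/(2754 + (¼)*(3 + 2*(-20))/(-20)) = (3802 - 280)/(2754 + (¼)*(-1/20)*(3 - 40)) = 3522/(2754 + (¼)*(-1/20)*(-37)) = 3522/(2754 + 37/80) = 3522/(220357/80) = 3522*(80/220357) = 281760/220357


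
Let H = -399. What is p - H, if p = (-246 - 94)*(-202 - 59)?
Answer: 89139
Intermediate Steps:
p = 88740 (p = -340*(-261) = 88740)
p - H = 88740 - 1*(-399) = 88740 + 399 = 89139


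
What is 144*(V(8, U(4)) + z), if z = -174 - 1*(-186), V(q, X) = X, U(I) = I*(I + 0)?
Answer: 4032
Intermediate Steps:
U(I) = I**2 (U(I) = I*I = I**2)
z = 12 (z = -174 + 186 = 12)
144*(V(8, U(4)) + z) = 144*(4**2 + 12) = 144*(16 + 12) = 144*28 = 4032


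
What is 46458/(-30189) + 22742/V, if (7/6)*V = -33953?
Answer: -82012865/35345073 ≈ -2.3203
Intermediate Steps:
V = -203718/7 (V = (6/7)*(-33953) = -203718/7 ≈ -29103.)
46458/(-30189) + 22742/V = 46458/(-30189) + 22742/(-203718/7) = 46458*(-1/30189) + 22742*(-7/203718) = -534/347 - 79597/101859 = -82012865/35345073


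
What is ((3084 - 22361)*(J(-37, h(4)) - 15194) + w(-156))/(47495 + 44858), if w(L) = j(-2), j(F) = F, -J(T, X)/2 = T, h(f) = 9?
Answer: 291468238/92353 ≈ 3156.0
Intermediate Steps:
J(T, X) = -2*T
w(L) = -2
((3084 - 22361)*(J(-37, h(4)) - 15194) + w(-156))/(47495 + 44858) = ((3084 - 22361)*(-2*(-37) - 15194) - 2)/(47495 + 44858) = (-19277*(74 - 15194) - 2)/92353 = (-19277*(-15120) - 2)*(1/92353) = (291468240 - 2)*(1/92353) = 291468238*(1/92353) = 291468238/92353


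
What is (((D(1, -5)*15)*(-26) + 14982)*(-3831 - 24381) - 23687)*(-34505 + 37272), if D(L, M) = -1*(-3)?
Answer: -1078266228377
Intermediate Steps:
D(L, M) = 3
(((D(1, -5)*15)*(-26) + 14982)*(-3831 - 24381) - 23687)*(-34505 + 37272) = (((3*15)*(-26) + 14982)*(-3831 - 24381) - 23687)*(-34505 + 37272) = ((45*(-26) + 14982)*(-28212) - 23687)*2767 = ((-1170 + 14982)*(-28212) - 23687)*2767 = (13812*(-28212) - 23687)*2767 = (-389664144 - 23687)*2767 = -389687831*2767 = -1078266228377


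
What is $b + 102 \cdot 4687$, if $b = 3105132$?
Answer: $3583206$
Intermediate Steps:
$b + 102 \cdot 4687 = 3105132 + 102 \cdot 4687 = 3105132 + 478074 = 3583206$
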